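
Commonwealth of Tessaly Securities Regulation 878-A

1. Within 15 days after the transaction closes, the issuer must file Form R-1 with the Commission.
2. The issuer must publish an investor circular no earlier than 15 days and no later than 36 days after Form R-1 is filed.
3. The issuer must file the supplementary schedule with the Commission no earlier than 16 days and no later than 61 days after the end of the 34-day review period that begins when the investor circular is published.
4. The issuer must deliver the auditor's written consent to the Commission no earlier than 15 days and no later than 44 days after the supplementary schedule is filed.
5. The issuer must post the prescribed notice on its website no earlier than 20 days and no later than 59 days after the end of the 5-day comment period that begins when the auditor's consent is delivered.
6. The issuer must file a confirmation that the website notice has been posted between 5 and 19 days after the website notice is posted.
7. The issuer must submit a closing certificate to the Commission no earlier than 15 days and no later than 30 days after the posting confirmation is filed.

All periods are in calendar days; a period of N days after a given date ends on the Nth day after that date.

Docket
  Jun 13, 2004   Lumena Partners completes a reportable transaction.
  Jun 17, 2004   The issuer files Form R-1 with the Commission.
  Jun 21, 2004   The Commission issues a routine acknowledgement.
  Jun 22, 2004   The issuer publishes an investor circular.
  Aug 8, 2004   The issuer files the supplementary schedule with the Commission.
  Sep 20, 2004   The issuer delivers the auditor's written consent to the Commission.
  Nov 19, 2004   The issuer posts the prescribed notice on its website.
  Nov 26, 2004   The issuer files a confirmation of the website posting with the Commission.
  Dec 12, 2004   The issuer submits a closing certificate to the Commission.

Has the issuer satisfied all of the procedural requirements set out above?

Step 1 — counting 15 days from Jun 13, 2004 (when the transaction closes) gives a deadline of Jun 28, 2004; Jun 17, 2004 is within that limit.
Step 2 — 15 and 36 days from Jun 17, 2004 (when Form R-1 is filed) are Jul 2, 2004 and Jul 23, 2004 respectively; Jun 22, 2004 is 10 days too early.
That is the first point of non-compliance.

No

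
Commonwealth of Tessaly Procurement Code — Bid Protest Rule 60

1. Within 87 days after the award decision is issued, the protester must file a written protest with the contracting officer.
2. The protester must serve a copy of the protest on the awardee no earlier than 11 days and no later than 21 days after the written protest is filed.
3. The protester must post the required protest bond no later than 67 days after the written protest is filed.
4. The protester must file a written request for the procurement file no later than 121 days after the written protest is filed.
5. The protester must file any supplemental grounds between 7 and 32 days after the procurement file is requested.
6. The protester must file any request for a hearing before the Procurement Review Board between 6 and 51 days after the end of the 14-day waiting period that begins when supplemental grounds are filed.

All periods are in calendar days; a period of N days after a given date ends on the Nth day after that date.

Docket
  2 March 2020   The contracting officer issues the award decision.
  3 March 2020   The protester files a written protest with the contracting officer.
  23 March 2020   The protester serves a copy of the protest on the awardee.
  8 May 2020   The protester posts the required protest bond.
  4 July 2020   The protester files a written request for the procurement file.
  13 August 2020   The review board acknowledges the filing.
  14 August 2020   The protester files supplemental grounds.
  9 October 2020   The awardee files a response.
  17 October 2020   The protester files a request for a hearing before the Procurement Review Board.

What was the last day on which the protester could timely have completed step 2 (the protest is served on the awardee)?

Step 2 runs from 3 March 2020, when the written protest is filed. The window is 11–21 days after 3 March 2020; it closes on 24 March 2020.

24 March 2020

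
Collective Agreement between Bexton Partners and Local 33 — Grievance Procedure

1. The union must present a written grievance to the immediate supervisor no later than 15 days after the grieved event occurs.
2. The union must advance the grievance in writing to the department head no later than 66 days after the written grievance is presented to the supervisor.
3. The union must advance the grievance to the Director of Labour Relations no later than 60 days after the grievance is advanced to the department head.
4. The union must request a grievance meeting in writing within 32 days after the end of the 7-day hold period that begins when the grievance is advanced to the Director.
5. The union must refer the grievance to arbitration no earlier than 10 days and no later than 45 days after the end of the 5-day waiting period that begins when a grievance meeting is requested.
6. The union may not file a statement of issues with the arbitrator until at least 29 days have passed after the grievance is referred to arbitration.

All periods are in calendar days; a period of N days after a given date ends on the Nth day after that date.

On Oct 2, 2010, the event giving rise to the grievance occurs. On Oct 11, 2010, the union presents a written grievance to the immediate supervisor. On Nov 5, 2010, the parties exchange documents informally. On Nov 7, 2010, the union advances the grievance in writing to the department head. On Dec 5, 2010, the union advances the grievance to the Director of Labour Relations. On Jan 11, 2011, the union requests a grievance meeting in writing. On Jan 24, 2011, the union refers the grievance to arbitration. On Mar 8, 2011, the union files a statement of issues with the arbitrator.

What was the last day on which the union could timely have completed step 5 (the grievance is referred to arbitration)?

A grievance meeting is requested on Jan 11, 2011; the 5-day waiting period therefore ends Jan 16, 2011, and step 5 runs from that date. The window is 10–45 days after Jan 16, 2011; it closes on Mar 2, 2011.

Mar 2, 2011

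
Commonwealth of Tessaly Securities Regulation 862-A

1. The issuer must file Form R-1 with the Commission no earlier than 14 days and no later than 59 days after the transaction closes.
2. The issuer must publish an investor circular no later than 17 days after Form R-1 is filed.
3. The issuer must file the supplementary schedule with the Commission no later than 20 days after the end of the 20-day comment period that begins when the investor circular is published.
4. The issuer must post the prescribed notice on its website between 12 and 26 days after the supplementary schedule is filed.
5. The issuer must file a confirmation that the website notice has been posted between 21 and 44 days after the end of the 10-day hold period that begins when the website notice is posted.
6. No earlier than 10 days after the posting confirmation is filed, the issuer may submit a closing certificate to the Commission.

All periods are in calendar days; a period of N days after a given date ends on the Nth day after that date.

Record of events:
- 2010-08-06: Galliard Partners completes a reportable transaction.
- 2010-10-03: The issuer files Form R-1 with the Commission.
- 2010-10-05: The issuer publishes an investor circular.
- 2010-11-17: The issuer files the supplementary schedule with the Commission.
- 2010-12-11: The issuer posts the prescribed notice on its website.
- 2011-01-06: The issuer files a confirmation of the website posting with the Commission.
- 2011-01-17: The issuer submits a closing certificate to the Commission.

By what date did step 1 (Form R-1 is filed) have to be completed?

Step 1 runs from 2010-08-06, when the transaction closes. The window is 14–59 days after 2010-08-06; it closes on 2010-10-04.

2010-10-04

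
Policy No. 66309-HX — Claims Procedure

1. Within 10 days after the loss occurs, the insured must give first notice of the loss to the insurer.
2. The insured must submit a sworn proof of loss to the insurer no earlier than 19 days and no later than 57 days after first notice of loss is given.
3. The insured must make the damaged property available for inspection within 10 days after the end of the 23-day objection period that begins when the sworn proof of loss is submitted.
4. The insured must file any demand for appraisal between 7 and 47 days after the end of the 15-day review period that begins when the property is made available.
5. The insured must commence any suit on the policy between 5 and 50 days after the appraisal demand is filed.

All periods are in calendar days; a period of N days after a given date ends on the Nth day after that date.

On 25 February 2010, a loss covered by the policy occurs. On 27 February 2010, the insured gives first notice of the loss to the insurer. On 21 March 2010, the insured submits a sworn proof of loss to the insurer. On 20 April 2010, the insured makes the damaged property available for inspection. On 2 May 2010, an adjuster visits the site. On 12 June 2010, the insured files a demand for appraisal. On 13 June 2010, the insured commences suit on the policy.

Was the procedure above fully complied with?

No

(1) due by 25 February 2010 + 10 days = 7 March 2010; done 27 February 2010 — timely.
(2) the permitted window runs from 27 February 2010 + 19 = 18 March 2010 to 27 February 2010 + 57 = 25 April 2010; done 21 March 2010, which is between those dates.
(3) due by 13 April 2010 + 10 days = 23 April 2010; done 20 April 2010 — timely.
(4) the permitted window runs from 5 May 2010 + 7 = 12 May 2010 to 5 May 2010 + 47 = 21 June 2010; 12 June 2010 falls inside that range.
(5) the permitted window runs from 12 June 2010 + 5 = 17 June 2010 to 12 June 2010 + 50 = 1 August 2010; 13 June 2010 is 4 days too early.
That is the first point of non-compliance.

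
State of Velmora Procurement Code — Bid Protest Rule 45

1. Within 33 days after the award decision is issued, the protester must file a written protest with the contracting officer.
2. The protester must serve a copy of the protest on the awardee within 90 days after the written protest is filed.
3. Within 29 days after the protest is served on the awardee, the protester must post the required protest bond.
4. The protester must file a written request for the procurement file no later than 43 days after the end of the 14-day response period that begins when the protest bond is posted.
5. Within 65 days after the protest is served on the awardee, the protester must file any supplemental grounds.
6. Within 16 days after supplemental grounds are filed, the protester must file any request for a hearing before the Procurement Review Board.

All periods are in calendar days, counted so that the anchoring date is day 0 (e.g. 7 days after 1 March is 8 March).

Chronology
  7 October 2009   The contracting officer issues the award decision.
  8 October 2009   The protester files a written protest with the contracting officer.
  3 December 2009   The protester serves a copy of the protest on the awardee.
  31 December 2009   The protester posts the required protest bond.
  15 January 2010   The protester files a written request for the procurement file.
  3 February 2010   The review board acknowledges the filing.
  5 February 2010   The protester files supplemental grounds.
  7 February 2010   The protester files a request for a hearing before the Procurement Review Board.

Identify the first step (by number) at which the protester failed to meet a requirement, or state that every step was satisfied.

Step 1: 33 days after 7 October 2009 (when the award decision is issued) is 9 November 2009; done 8 October 2009 — timely.
Step 2: 90 days after 8 October 2009 (when the written protest is filed) is 6 January 2010; 3 December 2009 is within that limit.
Step 3: 29 days after 3 December 2009 (when the protest is served on the awardee) is 1 January 2010; 31 December 2009 is within that limit.
Step 4: 43 days after 14 January 2010 (end of the 14-day response period, which began when the protest bond is posted on 31 December 2009) is 26 February 2010; done 15 January 2010 — timely.
Step 5: 65 days after 3 December 2009 (when the protest is served on the awardee) is 6 February 2010; 5 February 2010 is within that limit.
Step 6: 16 days after 5 February 2010 (when supplemental grounds are filed) is 21 February 2010; completed 7 February 2010, before the deadline.

None — every step was satisfied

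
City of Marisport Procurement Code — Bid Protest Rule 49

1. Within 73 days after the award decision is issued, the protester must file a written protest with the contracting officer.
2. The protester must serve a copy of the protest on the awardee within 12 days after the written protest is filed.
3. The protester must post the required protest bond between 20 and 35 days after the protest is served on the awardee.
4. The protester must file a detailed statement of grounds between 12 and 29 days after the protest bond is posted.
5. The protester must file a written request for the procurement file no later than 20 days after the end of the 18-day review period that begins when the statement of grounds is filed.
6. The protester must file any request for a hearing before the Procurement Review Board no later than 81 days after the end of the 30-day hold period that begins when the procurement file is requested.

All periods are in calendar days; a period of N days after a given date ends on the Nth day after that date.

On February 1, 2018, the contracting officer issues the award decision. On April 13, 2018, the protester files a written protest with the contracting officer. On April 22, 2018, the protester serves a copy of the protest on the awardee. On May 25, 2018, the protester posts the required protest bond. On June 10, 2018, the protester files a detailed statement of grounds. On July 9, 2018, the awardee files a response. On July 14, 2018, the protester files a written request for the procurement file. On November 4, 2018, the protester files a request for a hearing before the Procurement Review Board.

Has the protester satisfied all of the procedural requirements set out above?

No

(1) due by February 1, 2018 + 73 days = April 15, 2018; done April 13, 2018 — timely.
(2) due by April 13, 2018 + 12 days = April 25, 2018; completed April 22, 2018, before the deadline.
(3) the permitted window runs from April 22, 2018 + 20 = May 12, 2018 to April 22, 2018 + 35 = May 27, 2018; done May 25, 2018, which is between those dates.
(4) the permitted window runs from May 25, 2018 + 12 = June 6, 2018 to May 25, 2018 + 29 = June 23, 2018; done June 10, 2018 — within the window.
(5) due by June 28, 2018 + 20 days = July 18, 2018; completed July 14, 2018, before the deadline.
(6) due by August 13, 2018 + 81 days = November 2, 2018; November 4, 2018 misses that deadline by 2 days.
The analysis stops there.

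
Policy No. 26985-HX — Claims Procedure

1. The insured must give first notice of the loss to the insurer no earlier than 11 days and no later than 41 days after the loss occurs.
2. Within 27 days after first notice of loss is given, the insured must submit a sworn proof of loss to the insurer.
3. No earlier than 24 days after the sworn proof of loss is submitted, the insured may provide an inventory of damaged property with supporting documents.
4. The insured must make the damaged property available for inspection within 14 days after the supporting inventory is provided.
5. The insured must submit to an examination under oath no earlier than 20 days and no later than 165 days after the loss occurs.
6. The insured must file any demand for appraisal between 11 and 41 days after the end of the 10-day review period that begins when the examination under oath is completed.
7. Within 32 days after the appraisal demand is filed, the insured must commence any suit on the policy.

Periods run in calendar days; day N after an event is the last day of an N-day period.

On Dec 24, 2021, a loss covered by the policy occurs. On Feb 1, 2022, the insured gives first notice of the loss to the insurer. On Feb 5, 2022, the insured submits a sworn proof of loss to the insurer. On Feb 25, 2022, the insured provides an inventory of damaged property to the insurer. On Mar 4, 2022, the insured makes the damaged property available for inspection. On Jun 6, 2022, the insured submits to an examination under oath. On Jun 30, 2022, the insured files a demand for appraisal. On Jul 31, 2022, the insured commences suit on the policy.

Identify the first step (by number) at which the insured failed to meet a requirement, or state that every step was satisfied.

(1) the permitted window runs from Dec 24, 2021 + 11 = Jan 4, 2022 to Dec 24, 2021 + 41 = Feb 3, 2022; done Feb 1, 2022 — within the window.
(2) due by Feb 1, 2022 + 27 days = Feb 28, 2022; completed Feb 5, 2022, before the deadline.
(3) permitted from Feb 5, 2022 + 24 days = Mar 1, 2022 onward; acted on Feb 25, 2022, 4 days prematurely.

Step 3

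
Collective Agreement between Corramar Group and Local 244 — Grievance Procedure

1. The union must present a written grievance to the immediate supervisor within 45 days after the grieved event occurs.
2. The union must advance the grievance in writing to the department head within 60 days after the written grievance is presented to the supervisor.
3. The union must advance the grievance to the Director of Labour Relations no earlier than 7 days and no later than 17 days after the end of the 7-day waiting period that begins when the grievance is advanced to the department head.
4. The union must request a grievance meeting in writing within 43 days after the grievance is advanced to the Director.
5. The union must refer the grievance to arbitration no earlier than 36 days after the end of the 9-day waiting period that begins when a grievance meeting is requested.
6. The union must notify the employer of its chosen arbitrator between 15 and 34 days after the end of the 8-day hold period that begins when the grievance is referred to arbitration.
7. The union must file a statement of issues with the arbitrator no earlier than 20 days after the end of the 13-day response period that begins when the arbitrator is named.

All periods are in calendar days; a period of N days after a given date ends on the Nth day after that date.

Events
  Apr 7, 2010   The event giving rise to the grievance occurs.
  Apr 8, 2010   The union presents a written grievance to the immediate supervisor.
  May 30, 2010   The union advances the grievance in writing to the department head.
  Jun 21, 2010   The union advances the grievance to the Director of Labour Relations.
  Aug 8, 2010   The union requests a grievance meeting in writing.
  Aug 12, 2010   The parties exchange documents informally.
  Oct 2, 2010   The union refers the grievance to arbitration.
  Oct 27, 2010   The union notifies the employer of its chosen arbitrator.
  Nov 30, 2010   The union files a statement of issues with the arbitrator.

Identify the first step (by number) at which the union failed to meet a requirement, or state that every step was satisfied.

Step 1 — counting 45 days from Apr 7, 2010 (when the grieved event occurs) gives a deadline of May 22, 2010; done Apr 8, 2010 — timely.
Step 2 — counting 60 days from Apr 8, 2010 (when the written grievance is presented to the supervisor) gives a deadline of Jun 7, 2010; completed May 30, 2010, before the deadline.
Step 3 — 7 and 17 days from Jun 6, 2010 (end of the 7-day waiting period, which began when the grievance is advanced to the department head on May 30, 2010) are Jun 13, 2010 and Jun 23, 2010 respectively; done Jun 21, 2010 — within the window.
Step 4 — counting 43 days from Jun 21, 2010 (when the grievance is advanced to the Director) gives a deadline of Aug 3, 2010; done Aug 8, 2010 — 5 days late.

Step 4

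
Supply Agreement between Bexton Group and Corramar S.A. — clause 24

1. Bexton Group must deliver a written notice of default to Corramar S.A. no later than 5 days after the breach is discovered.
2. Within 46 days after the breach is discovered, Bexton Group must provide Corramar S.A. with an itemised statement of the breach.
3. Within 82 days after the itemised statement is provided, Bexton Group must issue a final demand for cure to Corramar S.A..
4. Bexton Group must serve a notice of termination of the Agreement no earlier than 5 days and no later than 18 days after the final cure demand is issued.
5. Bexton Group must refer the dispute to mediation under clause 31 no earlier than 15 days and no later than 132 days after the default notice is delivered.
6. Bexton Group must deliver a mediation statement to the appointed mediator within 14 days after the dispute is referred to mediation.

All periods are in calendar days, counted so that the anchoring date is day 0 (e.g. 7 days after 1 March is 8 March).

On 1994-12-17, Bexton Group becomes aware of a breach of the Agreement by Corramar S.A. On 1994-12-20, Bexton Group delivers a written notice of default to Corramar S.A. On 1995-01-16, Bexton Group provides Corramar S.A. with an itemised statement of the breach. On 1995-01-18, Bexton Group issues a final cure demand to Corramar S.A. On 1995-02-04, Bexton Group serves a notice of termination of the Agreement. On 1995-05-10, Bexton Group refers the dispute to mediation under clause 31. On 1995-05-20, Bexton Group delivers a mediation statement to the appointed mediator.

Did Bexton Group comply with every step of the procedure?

No

Step 1: 5 days after 1994-12-17 (when the breach is discovered) is 1994-12-22; 1994-12-20 is within that limit.
Step 2: 46 days after 1994-12-17 (when the breach is discovered) is 1995-02-01; 1995-01-16 is within that limit.
Step 3: 82 days after 1995-01-16 (when the itemised statement is provided) is 1995-04-08; completed 1995-01-18, before the deadline.
Step 4: the window is 5–18 days after 1995-01-18 (when the final cure demand is issued), so 1995-01-23 through 1995-02-05; done 1995-02-04 — within the window.
Step 5: the window is 15–132 days after 1994-12-20 (when the default notice is delivered), so 1995-01-04 through 1995-05-01; 1995-05-10 is 9 days past the end of the window.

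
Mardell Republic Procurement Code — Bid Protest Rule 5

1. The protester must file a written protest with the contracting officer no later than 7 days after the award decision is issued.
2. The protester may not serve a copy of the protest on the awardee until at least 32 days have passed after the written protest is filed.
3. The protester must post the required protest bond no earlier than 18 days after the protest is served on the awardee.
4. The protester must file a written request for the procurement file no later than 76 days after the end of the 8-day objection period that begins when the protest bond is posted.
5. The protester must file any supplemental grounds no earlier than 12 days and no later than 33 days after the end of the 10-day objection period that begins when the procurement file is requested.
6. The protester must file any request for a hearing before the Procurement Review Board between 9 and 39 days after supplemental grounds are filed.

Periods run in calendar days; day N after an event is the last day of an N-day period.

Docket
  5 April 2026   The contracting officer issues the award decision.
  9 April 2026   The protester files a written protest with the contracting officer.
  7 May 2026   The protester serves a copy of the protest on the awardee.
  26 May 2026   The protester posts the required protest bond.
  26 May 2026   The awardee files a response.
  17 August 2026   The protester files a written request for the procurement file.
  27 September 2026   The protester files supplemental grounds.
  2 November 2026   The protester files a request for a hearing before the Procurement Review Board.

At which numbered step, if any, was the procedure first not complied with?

Step 2

Step 1 — counting 7 days from 5 April 2026 (when the award decision is issued) gives a deadline of 12 April 2026; 9 April 2026 is within that limit.
Step 2 — must wait 32 days from 9 April 2026 (when the written protest is filed), so not before 11 May 2026; 7 May 2026 is 4 days before the earliest permitted date.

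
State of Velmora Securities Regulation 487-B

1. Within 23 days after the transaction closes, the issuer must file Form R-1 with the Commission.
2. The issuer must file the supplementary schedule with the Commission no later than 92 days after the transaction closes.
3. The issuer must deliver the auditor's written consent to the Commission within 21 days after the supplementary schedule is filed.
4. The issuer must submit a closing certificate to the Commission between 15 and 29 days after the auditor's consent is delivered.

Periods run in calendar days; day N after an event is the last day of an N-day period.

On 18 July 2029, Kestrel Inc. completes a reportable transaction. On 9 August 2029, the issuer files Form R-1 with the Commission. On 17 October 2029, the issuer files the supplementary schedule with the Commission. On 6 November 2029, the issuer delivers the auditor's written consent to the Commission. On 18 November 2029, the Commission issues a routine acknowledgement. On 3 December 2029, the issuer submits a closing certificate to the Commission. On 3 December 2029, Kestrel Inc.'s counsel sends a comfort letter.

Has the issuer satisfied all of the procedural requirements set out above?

(1) due by 18 July 2029 + 23 days = 10 August 2029; completed 9 August 2029, before the deadline.
(2) due by 18 July 2029 + 92 days = 18 October 2029; completed 17 October 2029, before the deadline.
(3) due by 17 October 2029 + 21 days = 7 November 2029; completed 6 November 2029, before the deadline.
(4) the permitted window runs from 6 November 2029 + 15 = 21 November 2029 to 6 November 2029 + 29 = 5 December 2029; done 3 December 2029, which is between those dates.

Yes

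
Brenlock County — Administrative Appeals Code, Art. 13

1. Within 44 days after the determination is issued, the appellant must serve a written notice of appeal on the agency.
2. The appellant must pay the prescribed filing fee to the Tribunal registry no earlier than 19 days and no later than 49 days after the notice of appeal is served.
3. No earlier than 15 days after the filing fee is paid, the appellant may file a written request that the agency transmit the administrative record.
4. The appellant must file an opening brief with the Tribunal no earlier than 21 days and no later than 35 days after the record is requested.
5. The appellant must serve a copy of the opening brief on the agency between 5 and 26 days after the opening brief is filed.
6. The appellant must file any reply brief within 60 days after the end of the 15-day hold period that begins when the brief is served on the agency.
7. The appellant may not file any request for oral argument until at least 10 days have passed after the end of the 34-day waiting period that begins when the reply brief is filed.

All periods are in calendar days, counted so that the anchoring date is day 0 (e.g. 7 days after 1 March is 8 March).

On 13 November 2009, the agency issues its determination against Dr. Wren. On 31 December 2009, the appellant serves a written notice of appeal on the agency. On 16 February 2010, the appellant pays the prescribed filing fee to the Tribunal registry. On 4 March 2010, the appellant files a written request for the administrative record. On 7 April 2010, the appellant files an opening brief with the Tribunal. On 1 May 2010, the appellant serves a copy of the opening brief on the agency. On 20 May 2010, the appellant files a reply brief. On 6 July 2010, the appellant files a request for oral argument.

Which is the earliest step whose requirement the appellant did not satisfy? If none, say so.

Step 1

Step 1 — counting 44 days from 13 November 2009 (when the determination is issued) gives a deadline of 27 December 2009; done 31 December 2009 — 4 days late.
Later steps need not be reached.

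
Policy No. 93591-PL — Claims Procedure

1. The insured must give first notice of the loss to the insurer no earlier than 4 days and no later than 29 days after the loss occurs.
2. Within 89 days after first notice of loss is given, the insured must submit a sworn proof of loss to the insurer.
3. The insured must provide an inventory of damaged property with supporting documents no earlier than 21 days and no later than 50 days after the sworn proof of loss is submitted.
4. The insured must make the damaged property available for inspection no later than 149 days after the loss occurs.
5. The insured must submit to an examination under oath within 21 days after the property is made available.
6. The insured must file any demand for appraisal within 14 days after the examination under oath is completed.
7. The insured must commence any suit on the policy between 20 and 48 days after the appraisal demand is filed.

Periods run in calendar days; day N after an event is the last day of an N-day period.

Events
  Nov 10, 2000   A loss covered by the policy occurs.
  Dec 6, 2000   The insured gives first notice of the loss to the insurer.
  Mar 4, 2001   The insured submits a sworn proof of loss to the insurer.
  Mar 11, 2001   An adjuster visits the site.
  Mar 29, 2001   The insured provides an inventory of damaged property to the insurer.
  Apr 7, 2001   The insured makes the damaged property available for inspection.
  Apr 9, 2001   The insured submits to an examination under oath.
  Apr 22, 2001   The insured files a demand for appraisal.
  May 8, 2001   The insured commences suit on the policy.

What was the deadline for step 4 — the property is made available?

Step 4 runs from Nov 10, 2000, when the loss occurs. 149 days after Nov 10, 2000 is Apr 8, 2001.

Apr 8, 2001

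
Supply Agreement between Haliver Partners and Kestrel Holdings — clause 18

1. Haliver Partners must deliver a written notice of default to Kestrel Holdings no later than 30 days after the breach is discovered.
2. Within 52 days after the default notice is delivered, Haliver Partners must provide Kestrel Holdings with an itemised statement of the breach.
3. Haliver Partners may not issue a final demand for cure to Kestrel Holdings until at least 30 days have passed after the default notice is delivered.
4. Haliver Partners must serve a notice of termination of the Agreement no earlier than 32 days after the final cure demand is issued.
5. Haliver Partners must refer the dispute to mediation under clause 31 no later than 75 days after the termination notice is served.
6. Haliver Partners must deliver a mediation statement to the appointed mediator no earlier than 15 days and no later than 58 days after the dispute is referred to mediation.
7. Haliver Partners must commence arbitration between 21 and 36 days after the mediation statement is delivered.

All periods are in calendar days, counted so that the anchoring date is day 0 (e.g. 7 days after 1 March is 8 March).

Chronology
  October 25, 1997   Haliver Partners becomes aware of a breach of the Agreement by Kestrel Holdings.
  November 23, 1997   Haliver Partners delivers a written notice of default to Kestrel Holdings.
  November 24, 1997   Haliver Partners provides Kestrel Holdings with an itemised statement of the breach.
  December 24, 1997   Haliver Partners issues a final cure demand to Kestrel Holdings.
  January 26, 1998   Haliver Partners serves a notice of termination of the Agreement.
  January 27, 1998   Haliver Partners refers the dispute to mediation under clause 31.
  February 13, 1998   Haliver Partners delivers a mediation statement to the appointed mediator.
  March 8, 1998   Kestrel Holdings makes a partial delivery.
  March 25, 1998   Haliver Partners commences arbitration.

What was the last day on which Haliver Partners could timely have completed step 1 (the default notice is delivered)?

November 24, 1997

Step 1 runs from October 25, 1997, when the breach is discovered. 30 days after October 25, 1997 is November 24, 1997.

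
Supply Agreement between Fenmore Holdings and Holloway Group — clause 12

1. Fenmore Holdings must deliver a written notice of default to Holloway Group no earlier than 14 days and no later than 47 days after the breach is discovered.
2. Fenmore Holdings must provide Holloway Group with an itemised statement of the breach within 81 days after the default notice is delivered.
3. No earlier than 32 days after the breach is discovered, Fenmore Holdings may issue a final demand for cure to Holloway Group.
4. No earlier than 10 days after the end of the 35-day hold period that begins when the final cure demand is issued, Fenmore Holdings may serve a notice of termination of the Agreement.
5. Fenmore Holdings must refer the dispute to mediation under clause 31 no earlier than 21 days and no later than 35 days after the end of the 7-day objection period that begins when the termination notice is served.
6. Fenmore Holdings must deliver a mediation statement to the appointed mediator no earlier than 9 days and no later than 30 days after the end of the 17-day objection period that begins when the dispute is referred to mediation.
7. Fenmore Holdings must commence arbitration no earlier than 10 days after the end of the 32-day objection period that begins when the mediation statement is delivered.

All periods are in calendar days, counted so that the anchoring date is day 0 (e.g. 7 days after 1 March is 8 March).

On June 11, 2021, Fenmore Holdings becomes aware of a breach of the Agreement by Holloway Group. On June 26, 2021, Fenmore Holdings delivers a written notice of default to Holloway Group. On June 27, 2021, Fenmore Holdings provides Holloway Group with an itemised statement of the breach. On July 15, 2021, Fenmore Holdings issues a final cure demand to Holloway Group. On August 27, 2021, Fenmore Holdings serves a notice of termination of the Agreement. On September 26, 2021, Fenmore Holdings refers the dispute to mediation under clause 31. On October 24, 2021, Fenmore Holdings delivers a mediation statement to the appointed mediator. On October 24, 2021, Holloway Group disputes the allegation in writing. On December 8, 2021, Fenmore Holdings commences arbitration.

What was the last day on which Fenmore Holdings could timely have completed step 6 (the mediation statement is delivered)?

The dispute is referred to mediation on September 26, 2021; the 17-day objection period therefore ends October 13, 2021, and step 6 runs from that date. The window is 9–30 days after October 13, 2021; it closes on November 12, 2021.

November 12, 2021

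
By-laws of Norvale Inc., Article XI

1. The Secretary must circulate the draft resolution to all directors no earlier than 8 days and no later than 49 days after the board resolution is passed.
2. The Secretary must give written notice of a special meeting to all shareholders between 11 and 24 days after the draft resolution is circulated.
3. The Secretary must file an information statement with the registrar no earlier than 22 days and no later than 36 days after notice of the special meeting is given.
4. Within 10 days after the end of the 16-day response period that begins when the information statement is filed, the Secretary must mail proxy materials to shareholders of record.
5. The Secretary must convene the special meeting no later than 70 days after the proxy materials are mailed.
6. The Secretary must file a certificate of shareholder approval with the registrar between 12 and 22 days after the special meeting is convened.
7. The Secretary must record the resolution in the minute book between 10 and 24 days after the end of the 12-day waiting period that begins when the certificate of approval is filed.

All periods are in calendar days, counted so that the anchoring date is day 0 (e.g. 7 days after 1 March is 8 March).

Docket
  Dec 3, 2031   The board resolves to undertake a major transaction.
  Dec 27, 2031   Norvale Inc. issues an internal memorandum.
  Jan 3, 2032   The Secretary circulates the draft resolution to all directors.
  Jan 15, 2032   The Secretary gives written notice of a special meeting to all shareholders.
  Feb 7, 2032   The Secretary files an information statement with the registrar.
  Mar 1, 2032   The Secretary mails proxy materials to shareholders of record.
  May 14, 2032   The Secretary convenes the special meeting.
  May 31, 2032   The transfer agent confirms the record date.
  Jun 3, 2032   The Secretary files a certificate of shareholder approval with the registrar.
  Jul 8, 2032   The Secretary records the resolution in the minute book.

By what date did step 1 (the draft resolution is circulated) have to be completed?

Step 1 runs from Dec 3, 2031, when the board resolution is passed. The window is 8–49 days after Dec 3, 2031; it closes on Jan 21, 2032.

Jan 21, 2032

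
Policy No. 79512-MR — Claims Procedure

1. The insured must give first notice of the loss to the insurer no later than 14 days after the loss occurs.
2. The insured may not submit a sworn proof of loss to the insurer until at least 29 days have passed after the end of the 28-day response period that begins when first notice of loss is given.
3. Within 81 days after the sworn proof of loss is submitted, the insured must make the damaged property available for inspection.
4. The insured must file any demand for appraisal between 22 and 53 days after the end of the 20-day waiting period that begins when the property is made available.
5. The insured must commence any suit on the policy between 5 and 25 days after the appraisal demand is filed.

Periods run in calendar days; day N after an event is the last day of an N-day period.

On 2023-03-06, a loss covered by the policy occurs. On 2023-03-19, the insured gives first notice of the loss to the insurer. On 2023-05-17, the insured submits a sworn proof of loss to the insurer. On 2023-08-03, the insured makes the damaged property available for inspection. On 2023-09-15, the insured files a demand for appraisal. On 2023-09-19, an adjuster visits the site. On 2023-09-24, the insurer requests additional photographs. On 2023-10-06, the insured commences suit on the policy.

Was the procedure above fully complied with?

(1) due by 2023-03-06 + 14 days = 2023-03-20; 2023-03-19 is within that limit.
(2) permitted from 2023-04-16 + 29 days = 2023-05-15 onward; done 2023-05-17 — permitted.
(3) due by 2023-05-17 + 81 days = 2023-08-06; done 2023-08-03 — timely.
(4) the permitted window runs from 2023-08-23 + 22 = 2023-09-14 to 2023-08-23 + 53 = 2023-10-15; done 2023-09-15 — within the window.
(5) the permitted window runs from 2023-09-15 + 5 = 2023-09-20 to 2023-09-15 + 25 = 2023-10-10; 2023-10-06 falls inside that range.

Yes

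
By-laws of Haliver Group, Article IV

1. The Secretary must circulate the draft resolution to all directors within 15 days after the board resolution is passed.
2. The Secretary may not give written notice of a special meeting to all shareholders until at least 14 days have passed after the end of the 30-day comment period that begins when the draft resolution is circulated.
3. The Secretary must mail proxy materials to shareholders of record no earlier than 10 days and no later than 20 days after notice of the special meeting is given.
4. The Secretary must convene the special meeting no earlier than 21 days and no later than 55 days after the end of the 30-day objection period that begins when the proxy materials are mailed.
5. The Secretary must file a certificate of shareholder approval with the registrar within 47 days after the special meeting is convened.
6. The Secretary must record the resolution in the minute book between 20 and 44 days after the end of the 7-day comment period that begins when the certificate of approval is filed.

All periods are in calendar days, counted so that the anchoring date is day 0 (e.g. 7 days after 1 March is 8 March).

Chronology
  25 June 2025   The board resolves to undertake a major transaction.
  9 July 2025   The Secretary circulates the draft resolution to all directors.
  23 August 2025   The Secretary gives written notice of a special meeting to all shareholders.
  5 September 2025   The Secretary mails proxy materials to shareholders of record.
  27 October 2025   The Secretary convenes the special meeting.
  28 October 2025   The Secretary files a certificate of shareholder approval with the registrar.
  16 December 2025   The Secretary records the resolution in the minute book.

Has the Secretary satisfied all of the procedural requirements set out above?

(1) due by 25 June 2025 + 15 days = 10 July 2025; completed 9 July 2025, before the deadline.
(2) permitted from 8 August 2025 + 14 days = 22 August 2025 onward; done 23 August 2025, after the minimum wait.
(3) the permitted window runs from 23 August 2025 + 10 = 2 September 2025 to 23 August 2025 + 20 = 12 September 2025; 5 September 2025 falls inside that range.
(4) the permitted window runs from 5 October 2025 + 21 = 26 October 2025 to 5 October 2025 + 55 = 29 November 2025; 27 October 2025 falls inside that range.
(5) due by 27 October 2025 + 47 days = 13 December 2025; done 28 October 2025 — timely.
(6) the permitted window runs from 4 November 2025 + 20 = 24 November 2025 to 4 November 2025 + 44 = 18 December 2025; done 16 December 2025 — within the window.

Yes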